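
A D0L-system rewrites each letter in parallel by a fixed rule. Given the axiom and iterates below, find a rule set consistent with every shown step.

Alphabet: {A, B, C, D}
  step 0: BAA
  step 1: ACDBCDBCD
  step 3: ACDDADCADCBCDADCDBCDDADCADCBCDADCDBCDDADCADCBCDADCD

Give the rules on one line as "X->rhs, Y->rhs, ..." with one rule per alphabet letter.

A->BCD, B->ACD, C->D, D->ADC

  step 0 ⇒ step 1: BAA ⇒ ACD·BCD·BCD
    A ↦ BCD
    B ↦ ACD
    C ↦ D  (constrained at step 1)
    D ↦ ADC  (constrained at step 1)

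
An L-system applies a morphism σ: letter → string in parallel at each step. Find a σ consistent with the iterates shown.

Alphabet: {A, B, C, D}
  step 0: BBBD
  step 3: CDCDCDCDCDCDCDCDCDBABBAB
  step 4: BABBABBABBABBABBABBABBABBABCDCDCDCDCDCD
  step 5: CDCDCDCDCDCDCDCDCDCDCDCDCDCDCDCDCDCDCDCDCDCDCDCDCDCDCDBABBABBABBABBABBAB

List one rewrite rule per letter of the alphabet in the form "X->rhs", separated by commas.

  step 4 ⇒ step 5: BABBABBABBABBABBABBABBABBABCDCDCDCDCDCD ⇒ CD·CD·CD·CD·CD·CD·CD·CD·CD·CD·CD·CD·CD·CD·CD·CD·CD·CD·CD·CD·CD·CD·CD·CD·CD·CD·CD·B·AB·B·AB·B·AB·B·AB·B·AB·B·AB
    A ↦ CD
    B ↦ CD
    C ↦ B
    D ↦ AB

A->CD, B->CD, C->B, D->AB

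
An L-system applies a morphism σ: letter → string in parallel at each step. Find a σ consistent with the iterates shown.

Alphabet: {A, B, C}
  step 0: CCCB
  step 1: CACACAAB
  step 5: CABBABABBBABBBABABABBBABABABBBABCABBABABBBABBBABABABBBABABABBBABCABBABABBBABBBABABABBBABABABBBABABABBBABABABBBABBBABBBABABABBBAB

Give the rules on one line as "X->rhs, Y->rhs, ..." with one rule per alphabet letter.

  step 0 ⇒ step 1: CCCB ⇒ CA·CA·CA·AB
    B ↦ AB
    C ↦ CA
    A ↦ BB  (constrained at step 1)

A->BB, B->AB, C->CA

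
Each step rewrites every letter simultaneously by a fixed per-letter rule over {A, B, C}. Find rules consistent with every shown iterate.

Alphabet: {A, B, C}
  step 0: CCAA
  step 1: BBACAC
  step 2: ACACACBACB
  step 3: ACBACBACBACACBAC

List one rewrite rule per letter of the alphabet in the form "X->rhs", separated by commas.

  step 2 ⇒ step 3: ACACACBACB ⇒ AC·B·AC·B·AC·B·AC·AC·B·AC
    A ↦ AC
    B ↦ AC
    C ↦ B

A->AC, B->AC, C->B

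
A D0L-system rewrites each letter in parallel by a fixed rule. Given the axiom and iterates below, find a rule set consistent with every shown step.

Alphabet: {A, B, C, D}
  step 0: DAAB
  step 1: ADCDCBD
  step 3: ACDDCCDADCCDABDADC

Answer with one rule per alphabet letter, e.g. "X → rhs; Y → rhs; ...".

  step 0 ⇒ step 1: DAAB ⇒ A·DC·DC·BD
    A ↦ DC
    B ↦ BD
    D ↦ A
    C ↦ CD  (constrained at step 1)

A->DC, B->BD, C->CD, D->A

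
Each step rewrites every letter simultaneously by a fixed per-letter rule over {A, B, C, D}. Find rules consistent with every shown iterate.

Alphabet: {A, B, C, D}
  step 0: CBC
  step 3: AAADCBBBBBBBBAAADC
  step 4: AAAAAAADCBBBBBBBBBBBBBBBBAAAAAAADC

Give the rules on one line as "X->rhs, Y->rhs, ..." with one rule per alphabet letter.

  step 3 ⇒ step 4: AAADCBBBBBBBBAAADC ⇒ AA·AA·AA·A·DC·BB·BB·BB·BB·BB·BB·BB·BB·AA·AA·AA·A·DC
    A ↦ AA
    B ↦ BB
    C ↦ DC
    D ↦ A

A->AA, B->BB, C->DC, D->A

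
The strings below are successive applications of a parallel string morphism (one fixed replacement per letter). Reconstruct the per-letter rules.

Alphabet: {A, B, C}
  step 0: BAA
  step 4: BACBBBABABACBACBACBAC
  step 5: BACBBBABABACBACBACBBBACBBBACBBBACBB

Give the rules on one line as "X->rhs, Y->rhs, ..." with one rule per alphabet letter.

A->C, B->BA, C->BB

  step 4 ⇒ step 5: BACBBBABABACBACBACBAC ⇒ BA·C·BB·BA·BA·BA·C·BA·C·BA·C·BB·BA·C·BB·BA·C·BB·BA·C·BB
    A ↦ C
    B ↦ BA
    C ↦ BB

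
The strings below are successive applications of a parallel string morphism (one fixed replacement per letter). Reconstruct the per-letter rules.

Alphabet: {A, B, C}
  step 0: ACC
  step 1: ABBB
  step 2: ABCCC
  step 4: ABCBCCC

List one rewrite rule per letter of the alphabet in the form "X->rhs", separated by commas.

A->AB, B->C, C->B

  step 1 ⇒ step 2: ABBB ⇒ AB·C·C·C
    A ↦ AB
    B ↦ C
  step 0 ⇒ step 1: ACC ⇒ AB·B·B
    C ↦ B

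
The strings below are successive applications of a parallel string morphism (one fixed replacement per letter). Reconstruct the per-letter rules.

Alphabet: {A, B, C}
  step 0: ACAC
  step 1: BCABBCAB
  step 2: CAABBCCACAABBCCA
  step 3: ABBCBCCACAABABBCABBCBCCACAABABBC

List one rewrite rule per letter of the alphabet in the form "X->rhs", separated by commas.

A->BC, B->CA, C->AB

  step 2 ⇒ step 3: CAABBCCACAABBCCA ⇒ AB·BC·BC·CA·CA·AB·AB·BC·AB·BC·BC·CA·CA·AB·AB·BC
    A ↦ BC
    B ↦ CA
    C ↦ AB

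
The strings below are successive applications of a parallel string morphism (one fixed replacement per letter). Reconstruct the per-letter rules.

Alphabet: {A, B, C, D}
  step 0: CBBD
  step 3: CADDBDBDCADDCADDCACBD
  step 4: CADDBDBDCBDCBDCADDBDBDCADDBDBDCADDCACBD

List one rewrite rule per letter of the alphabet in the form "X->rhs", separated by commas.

A->DD, B->C, C->CA, D->BD

  step 3 ⇒ step 4: CADDBDBDCADDCADDCACBD ⇒ CA·DD·BD·BD·C·BD·C·BD·CA·DD·BD·BD·CA·DD·BD·BD·CA·DD·CA·C·BD
    A ↦ DD
    B ↦ C
    C ↦ CA
    D ↦ BD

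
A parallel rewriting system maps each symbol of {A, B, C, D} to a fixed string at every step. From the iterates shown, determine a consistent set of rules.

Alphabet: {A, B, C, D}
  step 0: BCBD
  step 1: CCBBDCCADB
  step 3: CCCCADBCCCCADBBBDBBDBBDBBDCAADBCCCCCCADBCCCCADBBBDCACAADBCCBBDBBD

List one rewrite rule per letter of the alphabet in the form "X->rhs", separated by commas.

  step 0 ⇒ step 1: BCBD ⇒ CC·BBD·CC·ADB
    B ↦ CC
    C ↦ BBD
    D ↦ ADB
    A ↦ CA  (constrained at step 1)

A->CA, B->CC, C->BBD, D->ADB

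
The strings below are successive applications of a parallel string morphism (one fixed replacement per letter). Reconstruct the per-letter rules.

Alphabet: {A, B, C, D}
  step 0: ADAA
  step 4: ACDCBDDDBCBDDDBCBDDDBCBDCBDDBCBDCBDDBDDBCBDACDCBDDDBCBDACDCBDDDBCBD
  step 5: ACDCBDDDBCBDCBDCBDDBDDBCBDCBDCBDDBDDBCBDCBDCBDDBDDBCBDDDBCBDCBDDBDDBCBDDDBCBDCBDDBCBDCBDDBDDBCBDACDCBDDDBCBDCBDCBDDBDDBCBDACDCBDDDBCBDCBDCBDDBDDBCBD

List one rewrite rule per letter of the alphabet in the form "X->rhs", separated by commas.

  step 4 ⇒ step 5: ACDCBDDDBCBDDDBCBDDDBCBDCBDDBCBDCBDDBDDBCBDACDCBDDDBCBDACDCBDDDBCBD ⇒ AC·D·CBD·D·DB·CBD·CBD·CBD·DB·D·DB·CBD·CBD·CBD·DB·D·DB·CBD·CBD·CBD·DB·D·DB·CBD·D·DB·CBD·CBD·DB·D·DB·CBD·D·DB·CBD·CBD·DB·CBD·CBD·DB·D·DB·CBD·AC·D·CBD·D·DB·CBD·CBD·CBD·DB·D·DB·CBD·AC·D·CBD·D·DB·CBD·CBD·CBD·DB·D·DB·CBD
    A ↦ AC
    B ↦ DB
    C ↦ D
    D ↦ CBD

A->AC, B->DB, C->D, D->CBD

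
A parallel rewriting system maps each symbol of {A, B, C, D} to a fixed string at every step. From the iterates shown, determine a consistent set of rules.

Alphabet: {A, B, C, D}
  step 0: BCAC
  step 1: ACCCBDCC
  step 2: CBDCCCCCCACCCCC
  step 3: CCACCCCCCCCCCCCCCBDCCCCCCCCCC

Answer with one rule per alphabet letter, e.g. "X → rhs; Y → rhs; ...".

A->CBD, B->A, C->CC, D->C

  step 2 ⇒ step 3: CBDCCCCCCACCCCC ⇒ CC·A·C·CC·CC·CC·CC·CC·CC·CBD·CC·CC·CC·CC·CC
    A ↦ CBD
    B ↦ A
    C ↦ CC
    D ↦ C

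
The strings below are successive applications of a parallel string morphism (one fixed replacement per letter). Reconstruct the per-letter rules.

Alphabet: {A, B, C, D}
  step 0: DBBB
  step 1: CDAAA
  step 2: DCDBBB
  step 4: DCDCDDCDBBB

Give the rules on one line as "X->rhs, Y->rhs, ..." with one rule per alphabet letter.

  step 1 ⇒ step 2: CDAAA ⇒ D·CD·B·B·B
    A ↦ B
    C ↦ D
    D ↦ CD
  step 0 ⇒ step 1: DBBB ⇒ CD·A·A·A
    B ↦ A

A->B, B->A, C->D, D->CD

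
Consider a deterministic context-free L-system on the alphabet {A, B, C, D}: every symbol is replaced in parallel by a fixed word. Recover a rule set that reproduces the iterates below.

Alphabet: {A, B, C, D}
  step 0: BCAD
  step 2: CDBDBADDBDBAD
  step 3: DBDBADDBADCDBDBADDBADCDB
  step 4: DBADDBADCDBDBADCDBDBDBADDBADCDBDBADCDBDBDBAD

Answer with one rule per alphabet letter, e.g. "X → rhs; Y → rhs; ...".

  step 3 ⇒ step 4: DBDBADDBADCDBDBADDBADCDB ⇒ DB·AD·DB·AD·C·DB·DB·AD·C·DB·DB·DB·AD·DB·AD·C·DB·DB·AD·C·DB·DB·DB·AD
    A ↦ C
    B ↦ AD
    C ↦ DB
    D ↦ DB

A->C, B->AD, C->DB, D->DB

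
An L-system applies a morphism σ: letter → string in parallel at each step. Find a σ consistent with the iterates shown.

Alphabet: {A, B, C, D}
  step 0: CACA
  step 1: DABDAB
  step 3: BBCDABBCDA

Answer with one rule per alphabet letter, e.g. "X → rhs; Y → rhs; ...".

  step 0 ⇒ step 1: CACA ⇒ DA·B·DA·B
    A ↦ B
    C ↦ DA
    B ↦ C  (constrained at step 1)
    D ↦ AA  (constrained at step 1)

A->B, B->C, C->DA, D->AA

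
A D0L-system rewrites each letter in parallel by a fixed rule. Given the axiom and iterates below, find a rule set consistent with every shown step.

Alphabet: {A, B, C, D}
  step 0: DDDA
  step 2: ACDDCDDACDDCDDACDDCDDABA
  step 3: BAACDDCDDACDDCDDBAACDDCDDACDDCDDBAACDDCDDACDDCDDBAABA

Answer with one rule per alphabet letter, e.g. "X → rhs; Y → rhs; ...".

A->BA, B->A, C->A, D->CDD

  step 2 ⇒ step 3: ACDDCDDACDDCDDACDDCDDABA ⇒ BA·A·CDD·CDD·A·CDD·CDD·BA·A·CDD·CDD·A·CDD·CDD·BA·A·CDD·CDD·A·CDD·CDD·BA·A·BA
    A ↦ BA
    B ↦ A
    C ↦ A
    D ↦ CDD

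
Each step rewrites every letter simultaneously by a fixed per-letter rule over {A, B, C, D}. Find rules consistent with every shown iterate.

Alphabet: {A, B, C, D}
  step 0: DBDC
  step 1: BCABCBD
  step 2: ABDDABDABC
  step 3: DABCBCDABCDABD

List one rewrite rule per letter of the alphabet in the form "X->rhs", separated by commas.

A->D, B->A, C->BD, D->BC

  step 2 ⇒ step 3: ABDDABDABC ⇒ D·A·BC·BC·D·A·BC·D·A·BD
    A ↦ D
    B ↦ A
    C ↦ BD
    D ↦ BC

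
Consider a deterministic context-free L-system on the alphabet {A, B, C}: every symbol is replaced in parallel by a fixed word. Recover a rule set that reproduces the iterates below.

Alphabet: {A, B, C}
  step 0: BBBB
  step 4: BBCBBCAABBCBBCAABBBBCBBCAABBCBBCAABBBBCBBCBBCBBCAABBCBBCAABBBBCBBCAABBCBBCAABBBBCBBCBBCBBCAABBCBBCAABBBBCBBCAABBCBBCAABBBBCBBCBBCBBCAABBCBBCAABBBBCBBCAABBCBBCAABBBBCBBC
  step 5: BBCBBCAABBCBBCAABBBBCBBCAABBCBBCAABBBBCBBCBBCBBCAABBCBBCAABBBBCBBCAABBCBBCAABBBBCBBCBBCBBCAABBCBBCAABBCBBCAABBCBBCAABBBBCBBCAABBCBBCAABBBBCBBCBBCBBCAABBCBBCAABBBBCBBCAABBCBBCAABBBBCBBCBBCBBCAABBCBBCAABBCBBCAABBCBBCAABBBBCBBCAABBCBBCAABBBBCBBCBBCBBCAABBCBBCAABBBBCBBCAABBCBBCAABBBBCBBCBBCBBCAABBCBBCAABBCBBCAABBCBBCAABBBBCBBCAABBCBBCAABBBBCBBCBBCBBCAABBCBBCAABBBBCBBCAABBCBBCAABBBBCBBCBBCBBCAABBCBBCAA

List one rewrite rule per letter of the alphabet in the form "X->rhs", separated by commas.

A->B, B->BBC, C->AA

  step 4 ⇒ step 5: BBCBBCAABBCBBCAABBBBCBBCAABBCBBCAABBBBCBBCBBCBBCAABBCBBCAABBBBCBBCAABBCBBCAABBBBCBBCBBCBBCAABBCBBCAABBBBCBBCAABBCBBCAABBBBCBBCBBCBBCAABBCBBCAABBBBCBBCAABBCBBCAABBBBCBBC ⇒ BBC·BBC·AA·BBC·BBC·AA·B·B·BBC·BBC·AA·BBC·BBC·AA·B·B·BBC·BBC·BBC·BBC·AA·BBC·BBC·AA·B·B·BBC·BBC·AA·BBC·BBC·AA·B·B·BBC·BBC·BBC·BBC·AA·BBC·BBC·AA·BBC·BBC·AA·BBC·BBC·AA·B·B·BBC·BBC·AA·BBC·BBC·AA·B·B·BBC·BBC·BBC·BBC·AA·BBC·BBC·AA·B·B·BBC·BBC·AA·BBC·BBC·AA·B·B·BBC·BBC·BBC·BBC·AA·BBC·BBC·AA·BBC·BBC·AA·BBC·BBC·AA·B·B·BBC·BBC·AA·BBC·BBC·AA·B·B·BBC·BBC·BBC·BBC·AA·BBC·BBC·AA·B·B·BBC·BBC·AA·BBC·BBC·AA·B·B·BBC·BBC·BBC·BBC·AA·BBC·BBC·AA·BBC·BBC·AA·BBC·BBC·AA·B·B·BBC·BBC·AA·BBC·BBC·AA·B·B·BBC·BBC·BBC·BBC·AA·BBC·BBC·AA·B·B·BBC·BBC·AA·BBC·BBC·AA·B·B·BBC·BBC·BBC·BBC·AA·BBC·BBC·AA
    A ↦ B
    B ↦ BBC
    C ↦ AA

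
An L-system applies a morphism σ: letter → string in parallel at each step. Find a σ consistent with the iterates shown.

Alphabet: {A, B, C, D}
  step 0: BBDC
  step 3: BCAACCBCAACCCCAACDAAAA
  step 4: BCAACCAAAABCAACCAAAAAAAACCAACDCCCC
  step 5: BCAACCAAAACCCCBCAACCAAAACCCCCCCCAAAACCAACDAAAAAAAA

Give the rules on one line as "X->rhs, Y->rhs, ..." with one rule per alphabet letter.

  step 4 ⇒ step 5: BCAACCAAAABCAACCAAAAAAAACCAACDCCCC ⇒ BC·AA·C·C·AA·AA·C·C·C·C·BC·AA·C·C·AA·AA·C·C·C·C·C·C·C·C·AA·AA·C·C·AA·CD·AA·AA·AA·AA
    A ↦ C
    B ↦ BC
    C ↦ AA
    D ↦ CD

A->C, B->BC, C->AA, D->CD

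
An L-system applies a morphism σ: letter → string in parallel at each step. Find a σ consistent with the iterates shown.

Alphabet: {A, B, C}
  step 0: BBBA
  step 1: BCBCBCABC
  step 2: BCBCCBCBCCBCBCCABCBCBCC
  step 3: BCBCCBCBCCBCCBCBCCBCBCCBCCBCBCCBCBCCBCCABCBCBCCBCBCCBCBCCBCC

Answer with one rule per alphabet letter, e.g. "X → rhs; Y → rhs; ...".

A->ABC, B->BC, C->BCC

  step 2 ⇒ step 3: BCBCCBCBCCBCBCCABCBCBCC ⇒ BC·BCC·BC·BCC·BCC·BC·BCC·BC·BCC·BCC·BC·BCC·BC·BCC·BCC·ABC·BC·BCC·BC·BCC·BC·BCC·BCC
    A ↦ ABC
    B ↦ BC
    C ↦ BCC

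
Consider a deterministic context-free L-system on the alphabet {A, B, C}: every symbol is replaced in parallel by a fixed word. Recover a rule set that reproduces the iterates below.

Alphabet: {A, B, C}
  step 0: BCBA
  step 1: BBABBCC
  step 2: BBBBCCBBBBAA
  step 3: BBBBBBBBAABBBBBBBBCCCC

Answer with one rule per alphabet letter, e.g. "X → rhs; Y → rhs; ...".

  step 2 ⇒ step 3: BBBBCCBBBBAA ⇒ BB·BB·BB·BB·A·A·BB·BB·BB·BB·CC·CC
    A ↦ CC
    B ↦ BB
    C ↦ A

A->CC, B->BB, C->A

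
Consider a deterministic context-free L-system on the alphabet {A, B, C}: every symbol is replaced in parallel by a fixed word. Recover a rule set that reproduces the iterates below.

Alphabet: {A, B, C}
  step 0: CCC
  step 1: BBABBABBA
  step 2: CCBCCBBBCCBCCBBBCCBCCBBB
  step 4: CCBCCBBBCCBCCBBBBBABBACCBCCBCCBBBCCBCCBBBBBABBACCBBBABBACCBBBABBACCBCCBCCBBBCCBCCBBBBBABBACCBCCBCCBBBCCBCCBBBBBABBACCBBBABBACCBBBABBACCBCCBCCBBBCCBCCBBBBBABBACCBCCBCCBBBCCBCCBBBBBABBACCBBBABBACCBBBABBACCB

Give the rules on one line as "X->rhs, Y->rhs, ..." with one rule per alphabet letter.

  step 1 ⇒ step 2: BBABBABBA ⇒ CCB·CCB·BB·CCB·CCB·BB·CCB·CCB·BB
    A ↦ BB
    B ↦ CCB
  step 0 ⇒ step 1: CCC ⇒ BBA·BBA·BBA
    C ↦ BBA

A->BB, B->CCB, C->BBA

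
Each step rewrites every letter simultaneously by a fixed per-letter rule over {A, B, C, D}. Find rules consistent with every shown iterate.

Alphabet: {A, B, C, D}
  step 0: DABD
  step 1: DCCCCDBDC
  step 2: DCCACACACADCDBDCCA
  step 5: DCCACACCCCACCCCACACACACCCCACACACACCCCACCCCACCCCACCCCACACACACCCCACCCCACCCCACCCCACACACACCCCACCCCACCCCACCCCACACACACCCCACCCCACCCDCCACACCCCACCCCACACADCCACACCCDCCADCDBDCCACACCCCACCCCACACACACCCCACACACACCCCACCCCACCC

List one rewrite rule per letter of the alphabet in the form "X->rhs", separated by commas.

A->CCC, B->DB, C->CA, D->DC

  step 1 ⇒ step 2: DCCCCDBDC ⇒ DC·CA·CA·CA·CA·DC·DB·DC·CA
    B ↦ DB
    C ↦ CA
    D ↦ DC
  step 0 ⇒ step 1: DABD ⇒ DC·CCC·DB·DC
    A ↦ CCC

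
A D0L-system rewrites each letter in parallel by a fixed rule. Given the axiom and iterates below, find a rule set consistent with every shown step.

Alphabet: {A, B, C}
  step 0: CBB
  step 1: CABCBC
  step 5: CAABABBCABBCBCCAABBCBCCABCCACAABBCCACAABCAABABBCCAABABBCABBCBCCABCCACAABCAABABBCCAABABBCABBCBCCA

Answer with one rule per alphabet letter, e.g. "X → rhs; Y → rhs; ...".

  step 0 ⇒ step 1: CBB ⇒ CA·BC·BC
    B ↦ BC
    C ↦ CA
    A ↦ AB  (constrained at step 1)

A->AB, B->BC, C->CA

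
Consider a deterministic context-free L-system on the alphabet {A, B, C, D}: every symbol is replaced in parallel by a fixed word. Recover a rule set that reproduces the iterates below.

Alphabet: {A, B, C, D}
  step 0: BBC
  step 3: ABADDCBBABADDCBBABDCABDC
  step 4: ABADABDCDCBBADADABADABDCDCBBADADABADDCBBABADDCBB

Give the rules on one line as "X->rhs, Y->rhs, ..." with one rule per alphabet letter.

A->AB, B->AD, C->BB, D->DC

  step 3 ⇒ step 4: ABADDCBBABADDCBBABDCABDC ⇒ AB·AD·AB·DC·DC·BB·AD·AD·AB·AD·AB·DC·DC·BB·AD·AD·AB·AD·DC·BB·AB·AD·DC·BB
    A ↦ AB
    B ↦ AD
    C ↦ BB
    D ↦ DC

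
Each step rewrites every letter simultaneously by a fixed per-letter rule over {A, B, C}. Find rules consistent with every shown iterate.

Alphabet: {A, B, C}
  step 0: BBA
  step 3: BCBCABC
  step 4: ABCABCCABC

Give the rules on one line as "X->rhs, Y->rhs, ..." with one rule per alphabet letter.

  step 3 ⇒ step 4: BCBCABC ⇒ A·BC·A·BC·C·A·BC
    A ↦ C
    B ↦ A
    C ↦ BC

A->C, B->A, C->BC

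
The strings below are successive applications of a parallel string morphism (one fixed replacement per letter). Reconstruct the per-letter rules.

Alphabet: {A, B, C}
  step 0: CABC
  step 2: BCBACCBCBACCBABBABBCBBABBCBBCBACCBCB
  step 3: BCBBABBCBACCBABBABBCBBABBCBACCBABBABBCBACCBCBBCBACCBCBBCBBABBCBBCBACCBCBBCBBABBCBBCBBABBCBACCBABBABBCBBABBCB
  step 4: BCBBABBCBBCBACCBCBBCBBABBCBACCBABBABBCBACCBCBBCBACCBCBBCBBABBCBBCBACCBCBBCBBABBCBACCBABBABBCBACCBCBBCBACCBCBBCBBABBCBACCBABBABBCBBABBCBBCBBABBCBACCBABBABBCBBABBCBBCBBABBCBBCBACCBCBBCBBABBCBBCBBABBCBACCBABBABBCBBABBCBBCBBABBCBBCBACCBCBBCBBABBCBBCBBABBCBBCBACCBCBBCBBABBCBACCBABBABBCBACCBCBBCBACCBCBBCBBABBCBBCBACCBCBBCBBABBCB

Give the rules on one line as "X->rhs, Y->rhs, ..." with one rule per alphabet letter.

  step 3 ⇒ step 4: BCBBABBCBACCBABBABBCBBABBCBACCBABBABBCBACCBCBBCBACCBCBBCBBABBCBBCBACCBCBBCBBABBCBBCBBABBCBACCBABBABBCBBABBCB ⇒ BCB·BAB·BCB·BCB·ACC·BCB·BCB·BAB·BCB·ACC·BAB·BAB·BCB·ACC·BCB·BCB·ACC·BCB·BCB·BAB·BCB·BCB·ACC·BCB·BCB·BAB·BCB·ACC·BAB·BAB·BCB·ACC·BCB·BCB·ACC·BCB·BCB·BAB·BCB·ACC·BAB·BAB·BCB·BAB·BCB·BCB·BAB·BCB·ACC·BAB·BAB·BCB·BAB·BCB·BCB·BAB·BCB·BCB·ACC·BCB·BCB·BAB·BCB·BCB·BAB·BCB·ACC·BAB·BAB·BCB·BAB·BCB·BCB·BAB·BCB·BCB·ACC·BCB·BCB·BAB·BCB·BCB·BAB·BCB·BCB·ACC·BCB·BCB·BAB·BCB·ACC·BAB·BAB·BCB·ACC·BCB·BCB·ACC·BCB·BCB·BAB·BCB·BCB·ACC·BCB·BCB·BAB·BCB
    A ↦ ACC
    B ↦ BCB
    C ↦ BAB

A->ACC, B->BCB, C->BAB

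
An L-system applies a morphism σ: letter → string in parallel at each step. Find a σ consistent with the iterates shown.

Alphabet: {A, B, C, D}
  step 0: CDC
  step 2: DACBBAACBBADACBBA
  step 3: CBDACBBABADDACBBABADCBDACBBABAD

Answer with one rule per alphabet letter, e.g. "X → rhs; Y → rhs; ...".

  step 2 ⇒ step 3: DACBBAACBBADACBBA ⇒ CB·D·ACB·BA·BA·D·D·ACB·BA·BA·D·CB·D·ACB·BA·BA·D
    A ↦ D
    B ↦ BA
    C ↦ ACB
    D ↦ CB

A->D, B->BA, C->ACB, D->CB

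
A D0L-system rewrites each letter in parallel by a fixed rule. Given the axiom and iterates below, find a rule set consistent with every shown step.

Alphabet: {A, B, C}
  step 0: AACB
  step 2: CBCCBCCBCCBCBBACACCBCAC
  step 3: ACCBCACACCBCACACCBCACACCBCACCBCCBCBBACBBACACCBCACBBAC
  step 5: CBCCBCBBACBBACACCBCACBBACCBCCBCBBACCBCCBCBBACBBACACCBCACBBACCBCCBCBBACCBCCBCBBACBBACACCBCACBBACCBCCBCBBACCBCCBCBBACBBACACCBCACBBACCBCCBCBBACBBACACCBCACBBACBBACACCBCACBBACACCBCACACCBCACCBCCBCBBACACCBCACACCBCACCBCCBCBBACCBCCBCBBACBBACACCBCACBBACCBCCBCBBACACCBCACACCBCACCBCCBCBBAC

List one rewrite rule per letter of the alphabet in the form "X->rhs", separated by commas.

  step 2 ⇒ step 3: CBCCBCCBCCBCBBACACCBCAC ⇒ AC·CBC·AC·AC·CBC·AC·AC·CBC·AC·AC·CBC·AC·CBC·CBC·BB·AC·BB·AC·AC·CBC·AC·BB·AC
    A ↦ BB
    B ↦ CBC
    C ↦ AC

A->BB, B->CBC, C->AC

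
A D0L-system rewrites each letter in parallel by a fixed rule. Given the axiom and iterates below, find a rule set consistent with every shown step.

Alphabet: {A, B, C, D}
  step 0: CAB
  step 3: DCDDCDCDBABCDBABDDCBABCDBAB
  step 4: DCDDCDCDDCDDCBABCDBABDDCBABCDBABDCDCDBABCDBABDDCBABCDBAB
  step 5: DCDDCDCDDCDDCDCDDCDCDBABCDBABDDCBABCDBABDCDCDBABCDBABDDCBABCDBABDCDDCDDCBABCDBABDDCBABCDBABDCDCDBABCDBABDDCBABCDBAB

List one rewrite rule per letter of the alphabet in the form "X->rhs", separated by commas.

  step 4 ⇒ step 5: DCDDCDCDDCDDCBABCDBABDDCBABCDBABDCDCDBABCDBABDDCBABCDBAB ⇒ DC·D·DC·DC·D·DC·D·DC·DC·D·DC·DC·D·BAB·CD·BAB·D·DC·BAB·CD·BAB·DC·DC·D·BAB·CD·BAB·D·DC·BAB·CD·BAB·DC·D·DC·D·DC·BAB·CD·BAB·D·DC·BAB·CD·BAB·DC·DC·D·BAB·CD·BAB·D·DC·BAB·CD·BAB
    A ↦ CD
    B ↦ BAB
    C ↦ D
    D ↦ DC

A->CD, B->BAB, C->D, D->DC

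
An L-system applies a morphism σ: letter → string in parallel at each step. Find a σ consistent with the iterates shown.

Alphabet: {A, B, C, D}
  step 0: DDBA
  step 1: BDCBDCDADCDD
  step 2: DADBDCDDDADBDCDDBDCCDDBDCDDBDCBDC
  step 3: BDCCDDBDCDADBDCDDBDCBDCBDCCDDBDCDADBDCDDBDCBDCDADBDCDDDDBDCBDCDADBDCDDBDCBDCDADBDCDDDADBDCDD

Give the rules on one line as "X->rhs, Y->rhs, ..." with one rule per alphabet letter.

A->CDD, B->DAD, C->DD, D->BDC

  step 2 ⇒ step 3: DADBDCDDDADBDCDDBDCCDDBDCDDBDCBDC ⇒ BDC·CDD·BDC·DAD·BDC·DD·BDC·BDC·BDC·CDD·BDC·DAD·BDC·DD·BDC·BDC·DAD·BDC·DD·DD·BDC·BDC·DAD·BDC·DD·BDC·BDC·DAD·BDC·DD·DAD·BDC·DD
    A ↦ CDD
    B ↦ DAD
    C ↦ DD
    D ↦ BDC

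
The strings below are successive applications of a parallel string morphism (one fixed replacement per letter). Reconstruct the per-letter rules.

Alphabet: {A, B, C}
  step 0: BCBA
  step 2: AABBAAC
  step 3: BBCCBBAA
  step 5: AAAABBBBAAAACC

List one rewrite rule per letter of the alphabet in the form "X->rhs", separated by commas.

  step 2 ⇒ step 3: AABBAAC ⇒ B·B·C·C·B·B·AA
    A ↦ B
    B ↦ C
    C ↦ AA

A->B, B->C, C->AA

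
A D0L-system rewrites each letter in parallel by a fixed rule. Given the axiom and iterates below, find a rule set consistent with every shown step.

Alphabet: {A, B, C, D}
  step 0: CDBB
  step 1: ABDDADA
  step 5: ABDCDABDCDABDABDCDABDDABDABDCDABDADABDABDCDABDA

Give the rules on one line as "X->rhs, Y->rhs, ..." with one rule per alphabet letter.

  step 0 ⇒ step 1: CDBB ⇒ A·BD·DA·DA
    B ↦ DA
    C ↦ A
    D ↦ BD
    A ↦ C  (constrained at step 1)

A->C, B->DA, C->A, D->BD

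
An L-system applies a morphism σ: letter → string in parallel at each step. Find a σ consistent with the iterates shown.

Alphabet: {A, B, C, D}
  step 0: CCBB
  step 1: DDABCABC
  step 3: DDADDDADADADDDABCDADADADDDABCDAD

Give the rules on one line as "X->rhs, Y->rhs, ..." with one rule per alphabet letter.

A->DD, B->ABC, C->D, D->AD

  step 0 ⇒ step 1: CCBB ⇒ D·D·ABC·ABC
    B ↦ ABC
    C ↦ D
    A ↦ DD  (constrained at step 1)
    D ↦ AD  (constrained at step 1)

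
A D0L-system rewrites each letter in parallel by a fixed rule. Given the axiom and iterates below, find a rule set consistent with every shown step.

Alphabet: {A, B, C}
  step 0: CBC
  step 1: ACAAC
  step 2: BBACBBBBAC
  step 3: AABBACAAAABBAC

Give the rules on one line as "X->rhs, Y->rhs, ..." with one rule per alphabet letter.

  step 2 ⇒ step 3: BBACBBBBAC ⇒ A·A·BB·AC·A·A·A·A·BB·AC
    A ↦ BB
    B ↦ A
    C ↦ AC

A->BB, B->A, C->AC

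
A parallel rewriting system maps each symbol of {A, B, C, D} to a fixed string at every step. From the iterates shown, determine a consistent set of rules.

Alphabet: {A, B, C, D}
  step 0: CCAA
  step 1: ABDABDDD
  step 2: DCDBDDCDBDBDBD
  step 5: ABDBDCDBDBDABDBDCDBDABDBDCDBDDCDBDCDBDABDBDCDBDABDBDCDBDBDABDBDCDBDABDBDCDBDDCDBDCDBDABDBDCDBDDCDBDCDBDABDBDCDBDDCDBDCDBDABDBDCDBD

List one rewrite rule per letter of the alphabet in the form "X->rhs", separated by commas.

A->D, B->CD, C->ABD, D->BD

  step 1 ⇒ step 2: ABDABDDD ⇒ D·CD·BD·D·CD·BD·BD·BD
    A ↦ D
    B ↦ CD
    D ↦ BD
  step 0 ⇒ step 1: CCAA ⇒ ABD·ABD·D·D
    C ↦ ABD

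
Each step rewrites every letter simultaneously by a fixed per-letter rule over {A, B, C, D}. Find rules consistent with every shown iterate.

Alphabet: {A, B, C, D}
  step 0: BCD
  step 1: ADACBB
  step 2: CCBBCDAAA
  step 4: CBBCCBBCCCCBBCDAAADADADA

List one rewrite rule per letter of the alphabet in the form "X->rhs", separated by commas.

  step 1 ⇒ step 2: ADACBB ⇒ C·CBB·C·DA·A·A
    A ↦ C
    B ↦ A
    C ↦ DA
    D ↦ CBB

A->C, B->A, C->DA, D->CBB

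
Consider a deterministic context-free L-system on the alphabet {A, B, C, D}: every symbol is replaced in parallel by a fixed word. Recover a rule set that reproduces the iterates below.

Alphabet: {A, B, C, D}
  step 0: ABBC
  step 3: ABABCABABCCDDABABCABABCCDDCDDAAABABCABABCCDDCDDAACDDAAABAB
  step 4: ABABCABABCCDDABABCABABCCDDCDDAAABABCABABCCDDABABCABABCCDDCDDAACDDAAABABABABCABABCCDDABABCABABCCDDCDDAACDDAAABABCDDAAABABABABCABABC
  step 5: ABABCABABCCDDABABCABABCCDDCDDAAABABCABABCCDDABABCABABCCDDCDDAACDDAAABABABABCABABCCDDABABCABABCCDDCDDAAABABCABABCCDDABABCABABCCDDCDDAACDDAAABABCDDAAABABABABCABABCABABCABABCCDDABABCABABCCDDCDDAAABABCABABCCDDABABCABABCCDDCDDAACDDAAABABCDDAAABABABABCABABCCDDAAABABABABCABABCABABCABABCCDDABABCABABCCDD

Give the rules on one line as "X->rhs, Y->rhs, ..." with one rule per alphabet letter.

  step 4 ⇒ step 5: ABABCABABCCDDABABCABABCCDDCDDAAABABCABABCCDDABABCABABCCDDCDDAACDDAAABABABABCABABCCDDABABCABABCCDDCDDAACDDAAABABCDDAAABABABABCABABC ⇒ AB·ABC·AB·ABC·CDD·AB·ABC·AB·ABC·CDD·CDD·A·A·AB·ABC·AB·ABC·CDD·AB·ABC·AB·ABC·CDD·CDD·A·A·CDD·A·A·AB·AB·AB·ABC·AB·ABC·CDD·AB·ABC·AB·ABC·CDD·CDD·A·A·AB·ABC·AB·ABC·CDD·AB·ABC·AB·ABC·CDD·CDD·A·A·CDD·A·A·AB·AB·CDD·A·A·AB·AB·AB·ABC·AB·ABC·AB·ABC·AB·ABC·CDD·AB·ABC·AB·ABC·CDD·CDD·A·A·AB·ABC·AB·ABC·CDD·AB·ABC·AB·ABC·CDD·CDD·A·A·CDD·A·A·AB·AB·CDD·A·A·AB·AB·AB·ABC·AB·ABC·CDD·A·A·AB·AB·AB·ABC·AB·ABC·AB·ABC·AB·ABC·CDD·AB·ABC·AB·ABC·CDD
    A ↦ AB
    B ↦ ABC
    C ↦ CDD
    D ↦ A

A->AB, B->ABC, C->CDD, D->A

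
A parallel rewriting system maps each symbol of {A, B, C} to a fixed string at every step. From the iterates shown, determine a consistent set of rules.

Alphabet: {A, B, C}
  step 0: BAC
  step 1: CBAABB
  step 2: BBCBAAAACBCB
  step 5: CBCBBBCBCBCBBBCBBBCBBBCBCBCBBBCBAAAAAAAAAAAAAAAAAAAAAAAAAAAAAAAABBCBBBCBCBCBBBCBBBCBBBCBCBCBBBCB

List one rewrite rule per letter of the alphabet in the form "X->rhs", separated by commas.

  step 1 ⇒ step 2: CBAABB ⇒ BB·CB·AA·AA·CB·CB
    A ↦ AA
    B ↦ CB
    C ↦ BB

A->AA, B->CB, C->BB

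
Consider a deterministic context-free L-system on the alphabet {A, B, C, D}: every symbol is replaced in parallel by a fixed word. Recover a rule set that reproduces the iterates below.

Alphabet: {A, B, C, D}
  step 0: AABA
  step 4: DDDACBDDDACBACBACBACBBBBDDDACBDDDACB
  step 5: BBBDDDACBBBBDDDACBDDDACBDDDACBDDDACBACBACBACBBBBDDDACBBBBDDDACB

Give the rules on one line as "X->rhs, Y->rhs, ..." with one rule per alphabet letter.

  step 4 ⇒ step 5: DDDACBDDDACBACBACBACBBBBDDDACBDDDACB ⇒ B·B·B·D·DD·ACB·B·B·B·D·DD·ACB·D·DD·ACB·D·DD·ACB·D·DD·ACB·ACB·ACB·ACB·B·B·B·D·DD·ACB·B·B·B·D·DD·ACB
    A ↦ D
    B ↦ ACB
    C ↦ DD
    D ↦ B

A->D, B->ACB, C->DD, D->B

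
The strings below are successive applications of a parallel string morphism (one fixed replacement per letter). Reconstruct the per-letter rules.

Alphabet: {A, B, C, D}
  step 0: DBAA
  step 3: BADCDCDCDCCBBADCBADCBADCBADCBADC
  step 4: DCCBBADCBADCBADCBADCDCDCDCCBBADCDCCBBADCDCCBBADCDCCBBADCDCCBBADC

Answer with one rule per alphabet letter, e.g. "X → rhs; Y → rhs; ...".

  step 3 ⇒ step 4: BADCDCDCDCCBBADCBADCBADCBADCBADC ⇒ DC·CB·BA·DC·BA·DC·BA·DC·BA·DC·DC·DC·DC·CB·BA·DC·DC·CB·BA·DC·DC·CB·BA·DC·DC·CB·BA·DC·DC·CB·BA·DC
    A ↦ CB
    B ↦ DC
    C ↦ DC
    D ↦ BA

A->CB, B->DC, C->DC, D->BA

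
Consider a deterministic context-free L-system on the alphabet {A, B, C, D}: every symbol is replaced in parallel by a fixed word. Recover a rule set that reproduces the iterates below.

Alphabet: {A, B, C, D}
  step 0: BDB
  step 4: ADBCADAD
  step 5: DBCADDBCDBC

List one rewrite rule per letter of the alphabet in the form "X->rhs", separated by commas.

A->D, B->A, C->D, D->BC

  step 4 ⇒ step 5: ADBCADAD ⇒ D·BC·A·D·D·BC·D·BC
    A ↦ D
    B ↦ A
    C ↦ D
    D ↦ BC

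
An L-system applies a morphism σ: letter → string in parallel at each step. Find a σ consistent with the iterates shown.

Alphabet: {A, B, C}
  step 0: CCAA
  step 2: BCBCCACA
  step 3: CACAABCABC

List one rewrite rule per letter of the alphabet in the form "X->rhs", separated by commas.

  step 2 ⇒ step 3: BCBCCACA ⇒ C·A·C·A·A·BC·A·BC
    A ↦ BC
    B ↦ C
    C ↦ A

A->BC, B->C, C->A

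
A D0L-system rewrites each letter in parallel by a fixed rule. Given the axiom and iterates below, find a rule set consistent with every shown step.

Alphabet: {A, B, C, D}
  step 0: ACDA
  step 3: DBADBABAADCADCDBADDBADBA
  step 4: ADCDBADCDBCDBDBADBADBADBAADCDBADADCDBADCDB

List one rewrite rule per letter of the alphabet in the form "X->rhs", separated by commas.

A->DB, B->C, C->BA, D->AD

  step 3 ⇒ step 4: DBADBABAADCADCDBADDBADBA ⇒ AD·C·DB·AD·C·DB·C·DB·DB·AD·BA·DB·AD·BA·AD·C·DB·AD·AD·C·DB·AD·C·DB
    A ↦ DB
    B ↦ C
    C ↦ BA
    D ↦ AD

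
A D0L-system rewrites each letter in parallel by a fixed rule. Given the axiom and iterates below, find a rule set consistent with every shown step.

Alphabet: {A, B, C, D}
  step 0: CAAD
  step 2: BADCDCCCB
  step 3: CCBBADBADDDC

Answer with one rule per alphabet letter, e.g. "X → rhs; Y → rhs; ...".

  step 2 ⇒ step 3: BADCDCCCB ⇒ C·CB·BA·D·BA·D·D·D·C
    A ↦ CB
    B ↦ C
    C ↦ D
    D ↦ BA

A->CB, B->C, C->D, D->BA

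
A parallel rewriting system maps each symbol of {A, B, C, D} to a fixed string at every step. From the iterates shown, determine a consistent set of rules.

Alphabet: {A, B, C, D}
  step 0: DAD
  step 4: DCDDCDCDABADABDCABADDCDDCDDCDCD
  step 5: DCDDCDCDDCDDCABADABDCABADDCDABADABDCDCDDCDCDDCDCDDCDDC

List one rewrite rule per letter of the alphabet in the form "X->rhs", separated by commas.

A->AB, B->AD, C->D, D->DC

  step 4 ⇒ step 5: DCDDCDCDABADABDCABADDCDDCDDCDCD ⇒ DC·D·DC·DC·D·DC·D·DC·AB·AD·AB·DC·AB·AD·DC·D·AB·AD·AB·DC·DC·D·DC·DC·D·DC·DC·D·DC·D·DC
    A ↦ AB
    B ↦ AD
    C ↦ D
    D ↦ DC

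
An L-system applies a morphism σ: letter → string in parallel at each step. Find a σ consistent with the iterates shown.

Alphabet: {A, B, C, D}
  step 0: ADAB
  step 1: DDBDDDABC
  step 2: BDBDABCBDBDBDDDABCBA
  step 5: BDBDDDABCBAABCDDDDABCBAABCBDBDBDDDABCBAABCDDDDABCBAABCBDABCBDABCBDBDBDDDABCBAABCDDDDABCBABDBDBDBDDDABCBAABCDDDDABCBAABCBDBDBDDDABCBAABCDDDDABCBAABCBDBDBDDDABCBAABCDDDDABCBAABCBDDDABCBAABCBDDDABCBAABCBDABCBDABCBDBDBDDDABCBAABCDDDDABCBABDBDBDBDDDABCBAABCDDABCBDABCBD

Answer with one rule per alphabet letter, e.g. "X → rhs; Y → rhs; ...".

  step 1 ⇒ step 2: DDBDDDABC ⇒ BD·BD·ABC·BD·BD·BD·DD·ABC·BA
    A ↦ DD
    B ↦ ABC
    C ↦ BA
    D ↦ BD

A->DD, B->ABC, C->BA, D->BD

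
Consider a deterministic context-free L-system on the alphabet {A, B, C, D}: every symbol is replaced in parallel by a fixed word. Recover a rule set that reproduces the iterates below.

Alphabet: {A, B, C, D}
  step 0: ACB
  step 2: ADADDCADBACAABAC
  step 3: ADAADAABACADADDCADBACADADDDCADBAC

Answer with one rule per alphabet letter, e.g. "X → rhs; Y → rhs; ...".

  step 2 ⇒ step 3: ADADDCADBACAABAC ⇒ AD·A·AD·A·A·BAC·AD·A·DDC·AD·BAC·AD·AD·DDC·AD·BAC
    A ↦ AD
    B ↦ DDC
    C ↦ BAC
    D ↦ A

A->AD, B->DDC, C->BAC, D->A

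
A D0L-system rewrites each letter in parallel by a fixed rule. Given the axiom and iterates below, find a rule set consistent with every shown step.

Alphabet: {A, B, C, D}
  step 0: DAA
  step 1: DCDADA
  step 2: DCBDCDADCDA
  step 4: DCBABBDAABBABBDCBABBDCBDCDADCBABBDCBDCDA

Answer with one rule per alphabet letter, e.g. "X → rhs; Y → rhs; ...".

A->DA, B->ABB, C->B, D->DC

  step 1 ⇒ step 2: DCDADA ⇒ DC·B·DC·DA·DC·DA
    A ↦ DA
    C ↦ B
    D ↦ DC
    B ↦ ABB  (constrained at step 2)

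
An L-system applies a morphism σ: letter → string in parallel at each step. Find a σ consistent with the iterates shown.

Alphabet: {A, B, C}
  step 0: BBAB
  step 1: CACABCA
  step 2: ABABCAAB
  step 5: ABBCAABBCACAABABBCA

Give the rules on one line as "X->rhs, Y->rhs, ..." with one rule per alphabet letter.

  step 1 ⇒ step 2: CACABCA ⇒ A·B·A·B·CA·A·B
    A ↦ B
    B ↦ CA
    C ↦ A

A->B, B->CA, C->A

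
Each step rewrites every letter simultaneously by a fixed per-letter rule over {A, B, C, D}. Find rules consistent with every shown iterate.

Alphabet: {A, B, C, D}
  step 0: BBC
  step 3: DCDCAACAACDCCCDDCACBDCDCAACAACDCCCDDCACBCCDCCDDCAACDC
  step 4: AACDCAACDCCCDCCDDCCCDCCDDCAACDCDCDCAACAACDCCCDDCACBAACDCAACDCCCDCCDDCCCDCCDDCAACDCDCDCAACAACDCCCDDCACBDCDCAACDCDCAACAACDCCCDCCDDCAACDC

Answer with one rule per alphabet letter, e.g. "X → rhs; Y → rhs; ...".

A->CCD, B->ACB, C->DC, D->AAC

  step 3 ⇒ step 4: DCDCAACAACDCCCDDCACBDCDCAACAACDCCCDDCACBCCDCCDDCAACDC ⇒ AAC·DC·AAC·DC·CCD·CCD·DC·CCD·CCD·DC·AAC·DC·DC·DC·AAC·AAC·DC·CCD·DC·ACB·AAC·DC·AAC·DC·CCD·CCD·DC·CCD·CCD·DC·AAC·DC·DC·DC·AAC·AAC·DC·CCD·DC·ACB·DC·DC·AAC·DC·DC·AAC·AAC·DC·CCD·CCD·DC·AAC·DC
    A ↦ CCD
    B ↦ ACB
    C ↦ DC
    D ↦ AAC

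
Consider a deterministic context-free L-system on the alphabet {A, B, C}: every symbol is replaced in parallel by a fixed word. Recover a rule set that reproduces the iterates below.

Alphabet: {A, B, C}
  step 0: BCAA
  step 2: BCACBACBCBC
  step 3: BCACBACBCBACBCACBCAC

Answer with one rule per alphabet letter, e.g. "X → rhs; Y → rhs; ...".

  step 2 ⇒ step 3: BCACBACBCBC ⇒ BC·AC·B·AC·BC·B·AC·BC·AC·BC·AC
    A ↦ B
    B ↦ BC
    C ↦ AC

A->B, B->BC, C->AC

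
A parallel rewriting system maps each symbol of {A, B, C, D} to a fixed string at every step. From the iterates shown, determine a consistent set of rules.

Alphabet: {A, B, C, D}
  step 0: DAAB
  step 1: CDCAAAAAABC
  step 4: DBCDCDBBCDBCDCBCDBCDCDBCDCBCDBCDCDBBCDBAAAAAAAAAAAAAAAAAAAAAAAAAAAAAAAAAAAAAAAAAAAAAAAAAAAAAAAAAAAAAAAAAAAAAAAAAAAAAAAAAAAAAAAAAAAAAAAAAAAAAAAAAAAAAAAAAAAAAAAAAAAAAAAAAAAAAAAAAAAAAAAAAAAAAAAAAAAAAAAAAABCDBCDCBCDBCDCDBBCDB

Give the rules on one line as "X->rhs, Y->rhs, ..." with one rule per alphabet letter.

  step 0 ⇒ step 1: DAAB ⇒ CDC·AAA·AAA·BC
    A ↦ AAA
    B ↦ BC
    D ↦ CDC
    C ↦ DB  (constrained at step 1)

A->AAA, B->BC, C->DB, D->CDC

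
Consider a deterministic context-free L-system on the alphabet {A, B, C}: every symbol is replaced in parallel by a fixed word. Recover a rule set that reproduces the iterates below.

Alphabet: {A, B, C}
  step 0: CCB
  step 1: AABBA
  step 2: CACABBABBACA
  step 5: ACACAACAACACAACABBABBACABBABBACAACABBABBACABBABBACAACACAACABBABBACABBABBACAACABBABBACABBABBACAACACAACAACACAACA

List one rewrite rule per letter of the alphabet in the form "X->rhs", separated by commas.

  step 1 ⇒ step 2: AABBA ⇒ CA·CA·BBA·BBA·CA
    A ↦ CA
    B ↦ BBA
  step 0 ⇒ step 1: CCB ⇒ A·A·BBA
    C ↦ A

A->CA, B->BBA, C->A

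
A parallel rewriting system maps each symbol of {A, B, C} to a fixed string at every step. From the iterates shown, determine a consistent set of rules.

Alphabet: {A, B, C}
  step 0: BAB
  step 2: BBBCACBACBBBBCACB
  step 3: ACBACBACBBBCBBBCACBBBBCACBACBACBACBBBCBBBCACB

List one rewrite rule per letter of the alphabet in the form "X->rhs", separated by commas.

A->B, B->ACB, C->BBC

  step 2 ⇒ step 3: BBBCACBACBBBBCACB ⇒ ACB·ACB·ACB·BBC·B·BBC·ACB·B·BBC·ACB·ACB·ACB·ACB·BBC·B·BBC·ACB
    A ↦ B
    B ↦ ACB
    C ↦ BBC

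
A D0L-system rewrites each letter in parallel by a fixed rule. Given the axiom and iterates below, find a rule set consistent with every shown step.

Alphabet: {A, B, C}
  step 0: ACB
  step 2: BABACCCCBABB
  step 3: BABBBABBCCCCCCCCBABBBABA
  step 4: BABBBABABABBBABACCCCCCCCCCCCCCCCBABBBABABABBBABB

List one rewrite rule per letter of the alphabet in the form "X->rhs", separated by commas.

  step 3 ⇒ step 4: BABBBABBCCCCCCCCBABBBABA ⇒ BA·BB·BA·BA·BA·BB·BA·BA·CC·CC·CC·CC·CC·CC·CC·CC·BA·BB·BA·BA·BA·BB·BA·BB
    A ↦ BB
    B ↦ BA
    C ↦ CC

A->BB, B->BA, C->CC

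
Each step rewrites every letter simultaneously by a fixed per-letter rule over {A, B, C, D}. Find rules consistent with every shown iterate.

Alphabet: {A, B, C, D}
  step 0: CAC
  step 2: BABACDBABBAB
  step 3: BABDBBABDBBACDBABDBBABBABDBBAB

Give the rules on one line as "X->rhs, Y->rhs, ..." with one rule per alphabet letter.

  step 2 ⇒ step 3: BABACDBABBAB ⇒ BAB·DB·BAB·DB·B·ACD·BAB·DB·BAB·BAB·DB·BAB
    A ↦ DB
    B ↦ BAB
    C ↦ B
    D ↦ ACD

A->DB, B->BAB, C->B, D->ACD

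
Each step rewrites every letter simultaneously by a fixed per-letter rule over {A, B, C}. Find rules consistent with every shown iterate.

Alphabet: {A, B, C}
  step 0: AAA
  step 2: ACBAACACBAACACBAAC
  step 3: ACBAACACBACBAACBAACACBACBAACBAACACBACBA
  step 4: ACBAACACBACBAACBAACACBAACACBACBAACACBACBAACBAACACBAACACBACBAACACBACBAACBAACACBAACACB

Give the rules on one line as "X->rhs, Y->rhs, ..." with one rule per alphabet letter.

A->ACB, B->AC, C->A

  step 3 ⇒ step 4: ACBAACACBACBAACBAACACBACBAACBAACACBACBA ⇒ ACB·A·AC·ACB·ACB·A·ACB·A·AC·ACB·A·AC·ACB·ACB·A·AC·ACB·ACB·A·ACB·A·AC·ACB·A·AC·ACB·ACB·A·AC·ACB·ACB·A·ACB·A·AC·ACB·A·AC·ACB
    A ↦ ACB
    B ↦ AC
    C ↦ A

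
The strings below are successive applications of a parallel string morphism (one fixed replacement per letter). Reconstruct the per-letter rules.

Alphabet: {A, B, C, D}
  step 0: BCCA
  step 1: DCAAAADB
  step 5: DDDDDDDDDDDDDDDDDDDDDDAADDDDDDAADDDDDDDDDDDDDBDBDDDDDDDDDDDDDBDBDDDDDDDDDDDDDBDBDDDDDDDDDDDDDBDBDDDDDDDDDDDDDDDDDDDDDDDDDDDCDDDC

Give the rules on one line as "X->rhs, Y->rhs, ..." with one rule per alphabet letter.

  step 0 ⇒ step 1: BCCA ⇒ DC·AA·AA·DB
    A ↦ DB
    B ↦ DC
    C ↦ AA
    D ↦ DD  (constrained at step 1)

A->DB, B->DC, C->AA, D->DD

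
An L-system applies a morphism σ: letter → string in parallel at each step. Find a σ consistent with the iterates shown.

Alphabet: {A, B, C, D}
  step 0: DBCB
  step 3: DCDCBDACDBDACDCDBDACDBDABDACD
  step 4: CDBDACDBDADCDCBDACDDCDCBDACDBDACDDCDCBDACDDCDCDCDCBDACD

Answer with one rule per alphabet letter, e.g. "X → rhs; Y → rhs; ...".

A->C, B->D, C->BDA, D->CD

  step 3 ⇒ step 4: DCDCBDACDBDACDCDBDACDBDABDACD ⇒ CD·BDA·CD·BDA·D·CD·C·BDA·CD·D·CD·C·BDA·CD·BDA·CD·D·CD·C·BDA·CD·D·CD·C·D·CD·C·BDA·CD
    A ↦ C
    B ↦ D
    C ↦ BDA
    D ↦ CD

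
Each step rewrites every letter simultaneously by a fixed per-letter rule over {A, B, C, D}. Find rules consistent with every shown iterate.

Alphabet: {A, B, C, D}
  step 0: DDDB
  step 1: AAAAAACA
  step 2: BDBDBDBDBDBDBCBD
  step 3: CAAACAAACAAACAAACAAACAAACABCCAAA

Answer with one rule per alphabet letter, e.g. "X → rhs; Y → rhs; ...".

  step 2 ⇒ step 3: BDBDBDBDBDBDBCBD ⇒ CA·AA·CA·AA·CA·AA·CA·AA·CA·AA·CA·AA·CA·BC·CA·AA
    B ↦ CA
    C ↦ BC
    D ↦ AA
  step 1 ⇒ step 2: AAAAAACA ⇒ BD·BD·BD·BD·BD·BD·BC·BD
    A ↦ BD

A->BD, B->CA, C->BC, D->AA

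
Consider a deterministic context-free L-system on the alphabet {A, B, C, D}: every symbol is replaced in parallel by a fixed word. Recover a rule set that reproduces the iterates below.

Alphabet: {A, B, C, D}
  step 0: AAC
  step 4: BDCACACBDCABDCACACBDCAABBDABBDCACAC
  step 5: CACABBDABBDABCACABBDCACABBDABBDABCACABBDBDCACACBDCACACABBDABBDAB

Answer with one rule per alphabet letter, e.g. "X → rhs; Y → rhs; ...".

  step 4 ⇒ step 5: BDCACACBDCABDCACACBDCAABBDABBDCACAC ⇒ CA·C·AB·BD·AB·BD·AB·CA·C·AB·BD·CA·C·AB·BD·AB·BD·AB·CA·C·AB·BD·BD·CA·CA·C·BD·CA·CA·C·AB·BD·AB·BD·AB
    A ↦ BD
    B ↦ CA
    C ↦ AB
    D ↦ C

A->BD, B->CA, C->AB, D->C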